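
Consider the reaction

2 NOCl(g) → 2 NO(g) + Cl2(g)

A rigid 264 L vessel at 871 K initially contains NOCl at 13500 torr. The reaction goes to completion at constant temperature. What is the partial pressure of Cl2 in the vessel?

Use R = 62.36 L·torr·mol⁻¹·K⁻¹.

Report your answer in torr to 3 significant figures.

n(NOCl)₀ = PV/RT = (13500 × 264) / (62.36 × 871) = 65.62 mol
n(Cl2) = (1/2) × 65.62 = 32.81 mol
P(Cl2) = nRT/V = 32.81 × 62.36 × 871 / 264 = 6750 torr

6750 torr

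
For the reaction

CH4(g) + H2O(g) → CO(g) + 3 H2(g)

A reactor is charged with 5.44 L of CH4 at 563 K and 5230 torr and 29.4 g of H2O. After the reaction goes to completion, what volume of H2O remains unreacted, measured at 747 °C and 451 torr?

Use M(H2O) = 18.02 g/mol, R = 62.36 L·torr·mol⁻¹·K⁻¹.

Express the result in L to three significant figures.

116 L

n(CH4) = PV/RT = (5230 × 5.44) / (62.36 × 563) = 0.8104 mol
n(H2O) = 29.4 / 18.02 = 1.632 mol
For 0.8104 mol CH4, stoichiometry requires (1/1) × 0.8104 = 0.8104 mol H2O; 1.632 mol is available, so CH4 is limiting.
n(H2O) consumed = (1/1) × 0.8104 = 0.8104 mol; remaining = 1.632 − 0.8104 = 0.8216 mol
V(H2O) = nRT/P = 0.8216 × 62.36 × 1020.15 / 451 = 115.9 L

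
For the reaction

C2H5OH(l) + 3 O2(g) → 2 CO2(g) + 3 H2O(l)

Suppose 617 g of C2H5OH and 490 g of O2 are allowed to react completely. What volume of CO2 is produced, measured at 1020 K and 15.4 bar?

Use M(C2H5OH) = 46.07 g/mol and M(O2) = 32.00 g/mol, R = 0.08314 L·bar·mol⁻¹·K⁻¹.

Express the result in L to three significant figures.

56.2 L

n(C2H5OH) = 617 / 46.07 = 13.39 mol
n(O2) = 490 / 32.00 = 15.31 mol
For 13.39 mol C2H5OH, stoichiometry requires (3/1) × 13.39 = 40.17 mol O2; 15.31 mol is available, so O2 is limiting.
n(CO2) = (2/3) × 15.31 = 10.21 mol
V(CO2) = nRT/P = 10.21 × 0.08314 × 1020 / 15.4 = 56.22 L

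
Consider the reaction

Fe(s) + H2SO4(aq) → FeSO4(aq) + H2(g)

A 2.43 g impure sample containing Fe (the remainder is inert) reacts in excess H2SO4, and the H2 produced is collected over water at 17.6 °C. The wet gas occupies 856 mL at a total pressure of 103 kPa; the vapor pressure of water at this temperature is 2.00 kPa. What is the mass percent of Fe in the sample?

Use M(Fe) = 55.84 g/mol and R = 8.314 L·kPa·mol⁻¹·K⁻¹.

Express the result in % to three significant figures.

82.2 %

P(H2) = 103 − 2.00 = 101.0 kPa
n(H2) = PV/RT = (101.0 × 0.8560) / (8.314 × 290.75) = 0.03577 mol
n(Fe) = (1/1) × 0.03577 = 0.03577 mol
m(Fe) = 0.03577 × 55.84 = 1.997 g
%Fe = 1.997 / 2.43 × 100 = 82.18%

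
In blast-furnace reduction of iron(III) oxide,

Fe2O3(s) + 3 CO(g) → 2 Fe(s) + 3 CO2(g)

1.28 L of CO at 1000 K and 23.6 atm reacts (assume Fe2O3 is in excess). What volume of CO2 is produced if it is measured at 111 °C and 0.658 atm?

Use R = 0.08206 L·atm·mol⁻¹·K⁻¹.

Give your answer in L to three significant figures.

17.6 L

n(CO) = PV/RT = (23.6 × 1.28) / (0.08206 × 1000) = 0.3681 mol
n(CO2) = (3/3) × 0.3681 = 0.3681 mol
V = nRT/P = 0.3681 × 0.08206 × 384.15 / 0.658 = 17.63 L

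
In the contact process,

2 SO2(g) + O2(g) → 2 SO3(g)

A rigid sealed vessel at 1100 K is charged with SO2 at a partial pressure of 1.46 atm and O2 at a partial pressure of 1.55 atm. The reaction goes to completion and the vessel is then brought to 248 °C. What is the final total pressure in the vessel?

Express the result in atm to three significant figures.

Because the vessel is rigid and T is held at 1100 K, work the stoichiometry in partial pressures (P_i = n_iRT/V).
P(O2) required for 1.46 atm of SO2 = (1/2) × 1.46 = 0.7300 atm; available 1.55 atm, so SO2 is limiting.
P(O2) remaining = 1.55 − (1/2) × 1.46 = 0.8200 atm
P(gaseous products) = (2)/2 × 1.46 = 1.460 atm
P_total at 1100 K = 0.8200 + 1.460 = 2.280 atm
Scaling to 248 °C: P = 2.280 × 521.15/1100 = 1.080 atm

1.08 atm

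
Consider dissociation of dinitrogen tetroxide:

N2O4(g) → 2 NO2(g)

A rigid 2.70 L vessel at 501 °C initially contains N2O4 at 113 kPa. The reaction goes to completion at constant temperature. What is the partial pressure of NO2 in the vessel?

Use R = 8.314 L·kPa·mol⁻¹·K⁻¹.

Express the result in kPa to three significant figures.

226 kPa

n(N2O4)₀ = PV/RT = (113 × 2.70) / (8.314 × 774.15) = 0.04740 mol
n(NO2) = (2/1) × 0.04740 = 0.09480 mol
P(NO2) = nRT/V = 0.09480 × 8.314 × 774.15 / 2.70 = 226.0 kPa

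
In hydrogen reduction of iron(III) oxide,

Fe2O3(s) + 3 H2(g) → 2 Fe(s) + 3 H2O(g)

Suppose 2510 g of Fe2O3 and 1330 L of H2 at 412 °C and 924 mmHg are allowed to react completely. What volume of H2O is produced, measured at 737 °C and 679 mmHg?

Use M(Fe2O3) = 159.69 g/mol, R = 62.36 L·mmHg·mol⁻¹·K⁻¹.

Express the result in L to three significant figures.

n(Fe2O3) = 2510 / 159.69 = 15.72 mol
n(H2) = PV/RT = (924 × 1330) / (62.36 × 685.15) = 28.76 mol
For 15.72 mol Fe2O3, stoichiometry requires (3/1) × 15.72 = 47.16 mol H2; 28.76 mol is available, so H2 is limiting.
n(H2O) = (3/3) × 28.76 = 28.76 mol
V(H2O) = nRT/P = 28.76 × 62.36 × 1010.15 / 679 = 2668 L

2670 L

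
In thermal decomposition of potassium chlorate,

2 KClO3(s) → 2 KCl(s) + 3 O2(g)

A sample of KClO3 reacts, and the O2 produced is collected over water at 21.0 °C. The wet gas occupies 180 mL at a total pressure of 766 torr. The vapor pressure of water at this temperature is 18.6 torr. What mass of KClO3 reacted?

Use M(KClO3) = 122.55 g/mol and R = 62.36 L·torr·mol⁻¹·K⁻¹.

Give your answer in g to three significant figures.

0.599 g

P(O2) = 766 − 18.6 = 747.4 torr
n(O2) = PV/RT = (747.4 × 0.1800) / (62.36 × 294.15) = 0.007334 mol
n(KClO3) = (2/3) × 0.007334 = 0.004889 mol
m(KClO3) = 0.004889 × 122.55 = 0.5991 g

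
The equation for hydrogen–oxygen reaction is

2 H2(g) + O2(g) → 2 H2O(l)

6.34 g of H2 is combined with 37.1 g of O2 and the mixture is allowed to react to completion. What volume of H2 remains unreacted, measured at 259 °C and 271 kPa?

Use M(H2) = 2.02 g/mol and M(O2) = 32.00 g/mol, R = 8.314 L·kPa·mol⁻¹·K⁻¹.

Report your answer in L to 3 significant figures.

n(H2) = 6.34 / 2.02 = 3.139 mol
n(O2) = 37.1 / 32.00 = 1.159 mol
For 3.139 mol H2, stoichiometry requires (1/2) × 3.139 = 1.569 mol O2; 1.159 mol is available, so O2 is limiting.
n(H2) consumed = (2/1) × 1.159 = 2.318 mol; remaining = 3.139 − 2.318 = 0.8210 mol
V(H2) = nRT/P = 0.8210 × 8.314 × 532.15 / 271 = 13.40 L

13.4 L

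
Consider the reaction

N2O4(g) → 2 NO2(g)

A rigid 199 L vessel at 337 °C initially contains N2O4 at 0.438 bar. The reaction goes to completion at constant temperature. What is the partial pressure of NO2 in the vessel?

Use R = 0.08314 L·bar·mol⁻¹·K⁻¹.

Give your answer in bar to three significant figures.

0.876 bar

n(N2O4)₀ = PV/RT = (0.438 × 199) / (0.08314 × 610.15) = 1.718 mol
n(NO2) = (2/1) × 1.718 = 3.436 mol
P(NO2) = nRT/V = 3.436 × 0.08314 × 610.15 / 199 = 0.8759 bar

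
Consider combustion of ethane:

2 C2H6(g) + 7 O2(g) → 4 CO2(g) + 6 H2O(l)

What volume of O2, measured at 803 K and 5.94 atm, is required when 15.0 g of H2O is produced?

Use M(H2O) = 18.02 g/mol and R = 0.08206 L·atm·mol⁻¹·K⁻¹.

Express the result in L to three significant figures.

n(H2O) = 15.00 / 18.02 = 0.8324 mol
n(O2) = (7/6) × 0.8324 = 0.9711 mol
V = nRT/P = 0.9711 × 0.08206 × 803 / 5.94 = 10.77 L

10.8 L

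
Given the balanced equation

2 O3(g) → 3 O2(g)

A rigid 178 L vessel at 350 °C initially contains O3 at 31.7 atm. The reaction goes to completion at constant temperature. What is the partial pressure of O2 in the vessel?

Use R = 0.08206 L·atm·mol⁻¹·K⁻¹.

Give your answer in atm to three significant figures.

47.5 atm

n(O3)₀ = PV/RT = (31.7 × 178) / (0.08206 × 623.15) = 110.3 mol
n(O2) = (3/2) × 110.3 = 165.4 mol
P(O2) = nRT/V = 165.4 × 0.08206 × 623.15 / 178 = 47.52 atm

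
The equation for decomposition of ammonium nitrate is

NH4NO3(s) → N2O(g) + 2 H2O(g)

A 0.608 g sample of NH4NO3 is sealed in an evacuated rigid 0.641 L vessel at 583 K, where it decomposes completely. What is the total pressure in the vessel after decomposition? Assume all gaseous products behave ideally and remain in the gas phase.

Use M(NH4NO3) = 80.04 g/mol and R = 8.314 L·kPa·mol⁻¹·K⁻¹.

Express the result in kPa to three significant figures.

172 kPa

n(NH4NO3) = 0.608 / 80.04 = 0.007596 mol
n(gas produced) = (3/1) × 0.007596 = 0.02279 mol
P = nRT/V = 0.02279 × 8.314 × 583 / 0.641 = 172.3 kPa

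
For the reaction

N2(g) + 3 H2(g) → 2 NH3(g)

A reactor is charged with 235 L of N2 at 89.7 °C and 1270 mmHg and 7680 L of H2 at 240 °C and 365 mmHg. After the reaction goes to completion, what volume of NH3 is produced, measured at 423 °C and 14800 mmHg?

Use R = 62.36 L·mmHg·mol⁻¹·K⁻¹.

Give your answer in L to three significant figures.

n(N2) = PV/RT = (1270 × 235) / (62.36 × 362.85) = 13.19 mol
n(H2) = PV/RT = (365 × 7680) / (62.36 × 513.15) = 87.60 mol
For 13.19 mol N2, stoichiometry requires (3/1) × 13.19 = 39.57 mol H2; 87.60 mol is available, so N2 is limiting.
n(NH3) = (2/1) × 13.19 = 26.38 mol
V(NH3) = nRT/P = 26.38 × 62.36 × 696.15 / 14800 = 77.38 L

77.4 L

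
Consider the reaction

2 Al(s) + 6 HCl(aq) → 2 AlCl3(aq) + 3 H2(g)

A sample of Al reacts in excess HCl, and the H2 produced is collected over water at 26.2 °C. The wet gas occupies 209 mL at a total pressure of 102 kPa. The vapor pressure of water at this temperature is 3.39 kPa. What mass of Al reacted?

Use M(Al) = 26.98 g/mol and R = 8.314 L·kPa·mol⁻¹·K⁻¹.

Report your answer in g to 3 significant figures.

0.149 g

P(H2) = 102 − 3.39 = 98.61 kPa
n(H2) = PV/RT = (98.61 × 0.2090) / (8.314 × 299.35) = 0.008281 mol
n(Al) = (2/3) × 0.008281 = 0.005521 mol
m(Al) = 0.005521 × 26.98 = 0.1490 g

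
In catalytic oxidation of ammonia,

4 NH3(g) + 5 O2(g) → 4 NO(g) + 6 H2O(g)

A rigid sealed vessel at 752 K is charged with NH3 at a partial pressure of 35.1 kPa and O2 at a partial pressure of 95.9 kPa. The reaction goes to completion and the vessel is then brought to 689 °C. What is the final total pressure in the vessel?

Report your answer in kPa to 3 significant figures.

179 kPa

Because the vessel is rigid and T is held at 752 K, work the stoichiometry in partial pressures (P_i = n_iRT/V).
P(O2) required for 35.1 kPa of NH3 = (5/4) × 35.1 = 43.88 kPa; available 95.9 kPa, so NH3 is limiting.
P(O2) remaining = 95.9 − (5/4) × 35.1 = 52.03 kPa
P(gaseous products) = (4+6)/4 × 35.1 = 87.75 kPa
P_total at 752 K = 52.03 + 87.75 = 139.8 kPa
Scaling to 689 °C: P = 139.8 × 962.15/752 = 178.9 kPa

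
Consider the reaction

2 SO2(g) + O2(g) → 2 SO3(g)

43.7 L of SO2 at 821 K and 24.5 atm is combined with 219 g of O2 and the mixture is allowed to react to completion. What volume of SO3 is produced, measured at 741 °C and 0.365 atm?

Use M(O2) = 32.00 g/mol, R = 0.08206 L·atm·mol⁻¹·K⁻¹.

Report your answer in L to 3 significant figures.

n(SO2) = PV/RT = (24.5 × 43.7) / (0.08206 × 821) = 15.89 mol
n(O2) = 219 / 32.00 = 6.844 mol
For 15.89 mol SO2, stoichiometry requires (1/2) × 15.89 = 7.945 mol O2; 6.844 mol is available, so O2 is limiting.
n(SO3) = (2/1) × 6.844 = 13.69 mol
V(SO3) = nRT/P = 13.69 × 0.08206 × 1014.15 / 0.365 = 3121 L

3120 L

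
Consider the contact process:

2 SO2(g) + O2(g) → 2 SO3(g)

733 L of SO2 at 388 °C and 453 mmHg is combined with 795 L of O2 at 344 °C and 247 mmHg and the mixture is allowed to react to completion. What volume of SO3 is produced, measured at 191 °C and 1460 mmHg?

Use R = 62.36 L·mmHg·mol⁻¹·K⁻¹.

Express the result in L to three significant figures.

160 L

n(SO2) = PV/RT = (453 × 733) / (62.36 × 661.15) = 8.054 mol
n(O2) = PV/RT = (247 × 795) / (62.36 × 617.15) = 5.102 mol
For 8.054 mol SO2, stoichiometry requires (1/2) × 8.054 = 4.027 mol O2; 5.102 mol is available, so SO2 is limiting.
n(SO3) = (2/2) × 8.054 = 8.054 mol
V(SO3) = nRT/P = 8.054 × 62.36 × 464.15 / 1460 = 159.7 L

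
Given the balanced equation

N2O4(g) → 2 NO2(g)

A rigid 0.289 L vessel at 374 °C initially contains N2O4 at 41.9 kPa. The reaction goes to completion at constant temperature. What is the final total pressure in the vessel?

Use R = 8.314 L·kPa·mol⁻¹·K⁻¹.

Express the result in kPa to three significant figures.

At constant T and V, P ∝ n(gas): 1 mol gas → 2 mol gas.
P_final = (2/1) × 41.9 = 83.80 kPa

83.8 kPa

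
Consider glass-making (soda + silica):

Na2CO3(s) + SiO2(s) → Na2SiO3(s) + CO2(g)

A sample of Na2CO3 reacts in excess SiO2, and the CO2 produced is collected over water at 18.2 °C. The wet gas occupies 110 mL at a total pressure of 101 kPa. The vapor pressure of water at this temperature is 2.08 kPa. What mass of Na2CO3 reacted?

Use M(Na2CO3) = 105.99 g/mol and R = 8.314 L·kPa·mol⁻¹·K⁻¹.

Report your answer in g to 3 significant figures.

0.476 g

P(CO2) = 101 − 2.08 = 98.92 kPa
n(CO2) = PV/RT = (98.92 × 0.1100) / (8.314 × 291.35) = 0.004492 mol
n(Na2CO3) = (1/1) × 0.004492 = 0.004492 mol
m(Na2CO3) = 0.004492 × 105.99 = 0.4761 g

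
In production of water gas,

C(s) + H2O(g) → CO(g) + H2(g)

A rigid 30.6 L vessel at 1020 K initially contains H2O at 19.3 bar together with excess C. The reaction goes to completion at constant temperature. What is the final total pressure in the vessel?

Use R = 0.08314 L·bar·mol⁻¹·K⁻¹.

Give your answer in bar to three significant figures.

Since T and V are fixed, P_final/P_initial = n_final/n_initial = 2/1.
P_final = (2/1) × 19.3 = 38.60 bar

38.6 bar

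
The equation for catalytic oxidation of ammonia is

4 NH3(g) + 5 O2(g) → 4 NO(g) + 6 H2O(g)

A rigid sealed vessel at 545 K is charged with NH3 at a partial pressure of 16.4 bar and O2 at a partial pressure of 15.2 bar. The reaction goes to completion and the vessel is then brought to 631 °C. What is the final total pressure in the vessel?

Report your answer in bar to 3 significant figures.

At constant V, partial pressures at 545 K are proportional to moles, so apply stoichiometry directly to pressures.
P(O2) required for 16.4 bar of NH3 = (5/4) × 16.4 = 20.50 bar; available 15.2 bar, so O2 is limiting.
P(NH3) remaining = 16.4 − (4/5) × 15.2 = 4.240 bar
P(gaseous products) = (4+6)/5 × 15.2 = 30.40 bar
P_total at 545 K = 4.240 + 30.40 = 34.64 bar
Scaling to 631 °C: P = 34.64 × 904.15/545 = 57.47 bar

57.5 bar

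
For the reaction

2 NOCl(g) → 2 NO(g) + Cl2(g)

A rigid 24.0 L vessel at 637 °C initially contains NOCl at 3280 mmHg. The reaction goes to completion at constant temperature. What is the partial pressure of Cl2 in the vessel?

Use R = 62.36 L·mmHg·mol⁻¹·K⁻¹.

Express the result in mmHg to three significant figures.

n(NOCl)₀ = PV/RT = (3280 × 24.0) / (62.36 × 910.15) = 1.387 mol
n(Cl2) = (1/2) × 1.387 = 0.6935 mol
P(Cl2) = nRT/V = 0.6935 × 62.36 × 910.15 / 24.0 = 1640 mmHg

1640 mmHg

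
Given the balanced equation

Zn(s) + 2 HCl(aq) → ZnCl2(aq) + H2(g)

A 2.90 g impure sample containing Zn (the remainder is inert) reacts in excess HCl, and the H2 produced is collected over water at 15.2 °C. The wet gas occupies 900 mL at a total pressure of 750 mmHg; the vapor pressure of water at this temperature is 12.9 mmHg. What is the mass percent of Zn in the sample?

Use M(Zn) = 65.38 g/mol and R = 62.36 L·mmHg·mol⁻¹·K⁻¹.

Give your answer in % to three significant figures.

83.2 %

P(H2) = 750 − 12.9 = 737.1 mmHg
n(H2) = PV/RT = (737.1 × 0.9000) / (62.36 × 288.35) = 0.03689 mol
n(Zn) = (1/1) × 0.03689 = 0.03689 mol
m(Zn) = 0.03689 × 65.38 = 2.412 g
%Zn = 2.412 / 2.90 × 100 = 83.17%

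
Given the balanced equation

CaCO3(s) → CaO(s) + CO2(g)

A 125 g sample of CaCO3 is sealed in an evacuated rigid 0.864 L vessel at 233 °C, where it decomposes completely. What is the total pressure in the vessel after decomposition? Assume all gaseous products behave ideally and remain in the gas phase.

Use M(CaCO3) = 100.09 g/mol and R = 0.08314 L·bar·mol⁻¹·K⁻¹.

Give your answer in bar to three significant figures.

n(CaCO3) = 125 / 100.09 = 1.249 mol
n(gas produced) = (1/1) × 1.249 = 1.249 mol
P = nRT/V = 1.249 × 0.08314 × 506.15 / 0.864 = 60.83 bar

60.8 bar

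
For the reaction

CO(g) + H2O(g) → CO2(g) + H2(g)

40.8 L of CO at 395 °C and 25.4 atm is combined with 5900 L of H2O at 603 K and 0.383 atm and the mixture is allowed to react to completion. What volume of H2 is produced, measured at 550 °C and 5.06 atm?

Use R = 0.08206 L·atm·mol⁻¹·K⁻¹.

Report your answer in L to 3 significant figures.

252 L

n(CO) = PV/RT = (25.4 × 40.8) / (0.08206 × 668.15) = 18.90 mol
n(H2O) = PV/RT = (0.383 × 5900) / (0.08206 × 603) = 45.67 mol
For 18.90 mol CO, stoichiometry requires (1/1) × 18.90 = 18.90 mol H2O; 45.67 mol is available, so CO is limiting.
n(H2) = (1/1) × 18.90 = 18.90 mol
V(H2) = nRT/P = 18.90 × 0.08206 × 823.15 / 5.06 = 252.3 L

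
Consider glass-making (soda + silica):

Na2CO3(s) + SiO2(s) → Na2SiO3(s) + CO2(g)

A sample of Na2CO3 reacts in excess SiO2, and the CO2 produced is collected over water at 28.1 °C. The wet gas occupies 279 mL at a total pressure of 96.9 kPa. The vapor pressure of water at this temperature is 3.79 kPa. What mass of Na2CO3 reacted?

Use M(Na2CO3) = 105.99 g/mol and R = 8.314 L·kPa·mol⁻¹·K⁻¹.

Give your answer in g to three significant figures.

P(CO2) = 96.9 − 3.79 = 93.11 kPa
n(CO2) = PV/RT = (93.11 × 0.2790) / (8.314 × 301.25) = 0.01037 mol
n(Na2CO3) = (1/1) × 0.01037 = 0.01037 mol
m(Na2CO3) = 0.01037 × 105.99 = 1.099 g

1.10 g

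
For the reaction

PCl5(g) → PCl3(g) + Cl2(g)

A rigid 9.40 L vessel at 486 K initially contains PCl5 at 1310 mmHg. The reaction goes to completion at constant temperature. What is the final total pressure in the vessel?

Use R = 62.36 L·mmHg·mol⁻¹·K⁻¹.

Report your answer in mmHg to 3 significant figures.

2620 mmHg

Rigid vessel, constant T ⇒ P scales with total gas moles (1 → 2).
P_final = (2/1) × 1310 = 2620 mmHg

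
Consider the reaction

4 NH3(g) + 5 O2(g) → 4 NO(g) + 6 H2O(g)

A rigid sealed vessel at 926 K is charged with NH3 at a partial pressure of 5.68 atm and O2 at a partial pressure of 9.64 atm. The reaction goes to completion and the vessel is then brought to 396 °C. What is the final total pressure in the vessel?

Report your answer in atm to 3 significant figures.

12.1 atm

Because the vessel is rigid and T is held at 926 K, work the stoichiometry in partial pressures (P_i = n_iRT/V).
P(O2) required for 5.68 atm of NH3 = (5/4) × 5.68 = 7.100 atm; available 9.64 atm, so NH3 is limiting.
P(O2) remaining = 9.64 − (5/4) × 5.68 = 2.540 atm
P(gaseous products) = (4+6)/4 × 5.68 = 14.20 atm
P_total at 926 K = 2.540 + 14.20 = 16.74 atm
Scaling to 396 °C: P = 16.74 × 669.15/926 = 12.10 atm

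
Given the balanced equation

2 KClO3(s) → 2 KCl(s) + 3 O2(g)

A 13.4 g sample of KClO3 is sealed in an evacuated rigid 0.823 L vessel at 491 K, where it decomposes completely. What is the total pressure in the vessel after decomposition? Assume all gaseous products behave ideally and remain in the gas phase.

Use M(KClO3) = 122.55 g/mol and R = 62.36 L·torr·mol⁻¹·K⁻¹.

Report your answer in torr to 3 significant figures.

6100 torr

n(KClO3) = 13.4 / 122.55 = 0.1093 mol
n(gas produced) = (3/2) × 0.1093 = 0.1639 mol
P = nRT/V = 0.1639 × 62.36 × 491 / 0.823 = 6098 torr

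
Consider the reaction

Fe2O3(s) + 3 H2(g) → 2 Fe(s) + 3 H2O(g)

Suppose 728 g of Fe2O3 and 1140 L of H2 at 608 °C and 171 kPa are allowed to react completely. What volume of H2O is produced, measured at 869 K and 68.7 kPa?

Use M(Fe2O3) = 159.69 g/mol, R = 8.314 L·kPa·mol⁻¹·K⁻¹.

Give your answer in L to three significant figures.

1440 L

n(Fe2O3) = 728 / 159.69 = 4.559 mol
n(H2) = PV/RT = (171 × 1140) / (8.314 × 881.15) = 26.61 mol
For 4.559 mol Fe2O3, stoichiometry requires (3/1) × 4.559 = 13.68 mol H2; 26.61 mol is available, so Fe2O3 is limiting.
n(H2O) = (3/1) × 4.559 = 13.68 mol
V(H2O) = nRT/P = 13.68 × 8.314 × 869 / 68.7 = 1439 L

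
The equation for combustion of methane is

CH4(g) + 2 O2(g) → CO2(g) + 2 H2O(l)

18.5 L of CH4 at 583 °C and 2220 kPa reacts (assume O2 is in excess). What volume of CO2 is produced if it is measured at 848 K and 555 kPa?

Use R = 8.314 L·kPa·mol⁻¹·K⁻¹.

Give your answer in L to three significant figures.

73.3 L

n(CH4) = PV/RT = (2220 × 18.5) / (8.314 × 856.15) = 5.770 mol
n(CO2) = (1/1) × 5.770 = 5.770 mol
V = nRT/P = 5.770 × 8.314 × 848 / 555 = 73.30 L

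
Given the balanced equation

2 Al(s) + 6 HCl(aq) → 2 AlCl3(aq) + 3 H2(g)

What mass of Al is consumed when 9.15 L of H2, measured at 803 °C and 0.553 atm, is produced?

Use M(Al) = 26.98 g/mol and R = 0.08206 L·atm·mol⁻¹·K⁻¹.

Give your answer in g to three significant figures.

1.03 g

n(H2) = PV/RT = (0.553 × 9.15) / (0.08206 × 1076.15) = 0.05730 mol
n(Al) = (2/3) × 0.05730 = 0.03820 mol
m(Al) = 0.03820 × 26.98 = 1.031 g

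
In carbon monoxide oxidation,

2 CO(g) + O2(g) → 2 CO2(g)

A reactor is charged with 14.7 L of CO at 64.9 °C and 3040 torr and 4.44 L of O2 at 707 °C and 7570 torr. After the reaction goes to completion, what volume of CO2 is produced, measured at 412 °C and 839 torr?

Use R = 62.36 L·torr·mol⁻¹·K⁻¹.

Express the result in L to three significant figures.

56.0 L

n(CO) = PV/RT = (3040 × 14.7) / (62.36 × 338.05) = 2.120 mol
n(O2) = PV/RT = (7570 × 4.44) / (62.36 × 980.15) = 0.5499 mol
For 2.120 mol CO, stoichiometry requires (1/2) × 2.120 = 1.060 mol O2; 0.5499 mol is available, so O2 is limiting.
n(CO2) = (2/1) × 0.5499 = 1.100 mol
V(CO2) = nRT/P = 1.100 × 62.36 × 685.15 / 839 = 56.02 L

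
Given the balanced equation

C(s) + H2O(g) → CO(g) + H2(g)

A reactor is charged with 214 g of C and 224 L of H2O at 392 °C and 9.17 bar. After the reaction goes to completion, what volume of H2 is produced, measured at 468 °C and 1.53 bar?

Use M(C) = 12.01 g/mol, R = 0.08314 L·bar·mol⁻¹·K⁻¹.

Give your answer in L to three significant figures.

n(C) = 214 / 12.01 = 17.82 mol
n(H2O) = PV/RT = (9.17 × 224) / (0.08314 × 665.15) = 37.14 mol
For 17.82 mol C, stoichiometry requires (1/1) × 17.82 = 17.82 mol H2O; 37.14 mol is available, so C is limiting.
n(H2) = (1/1) × 17.82 = 17.82 mol
V(H2) = nRT/P = 17.82 × 0.08314 × 741.15 / 1.53 = 717.7 L

718 L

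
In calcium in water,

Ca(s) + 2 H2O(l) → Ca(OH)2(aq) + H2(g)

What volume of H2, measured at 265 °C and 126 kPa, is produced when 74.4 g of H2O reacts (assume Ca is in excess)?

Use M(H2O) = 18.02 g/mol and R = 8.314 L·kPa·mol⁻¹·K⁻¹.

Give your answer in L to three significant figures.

n(H2O) = 74.40 / 18.02 = 4.129 mol
n(H2) = (1/2) × 4.129 = 2.064 mol
V = nRT/P = 2.064 × 8.314 × 538.15 / 126 = 73.29 L

73.3 L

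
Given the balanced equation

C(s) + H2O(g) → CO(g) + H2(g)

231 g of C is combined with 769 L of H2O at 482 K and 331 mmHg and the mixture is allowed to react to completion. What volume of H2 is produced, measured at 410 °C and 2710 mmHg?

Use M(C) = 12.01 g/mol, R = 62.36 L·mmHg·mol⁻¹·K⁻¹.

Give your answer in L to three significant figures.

n(C) = 231 / 12.01 = 19.23 mol
n(H2O) = PV/RT = (331 × 769) / (62.36 × 482) = 8.468 mol
For 19.23 mol C, stoichiometry requires (1/1) × 19.23 = 19.23 mol H2O; 8.468 mol is available, so H2O is limiting.
n(H2) = (1/1) × 8.468 = 8.468 mol
V(H2) = nRT/P = 8.468 × 62.36 × 683.15 / 2710 = 133.1 L

133 L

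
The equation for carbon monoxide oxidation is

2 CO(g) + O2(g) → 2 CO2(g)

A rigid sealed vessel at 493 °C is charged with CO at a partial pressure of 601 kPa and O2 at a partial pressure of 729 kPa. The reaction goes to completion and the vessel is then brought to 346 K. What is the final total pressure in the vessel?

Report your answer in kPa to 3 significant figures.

465 kPa

With V and T fixed, P_i ∝ n_i, so the mole ratios apply directly to partial pressures at 493 °C.
P(O2) required for 601 kPa of CO = (1/2) × 601 = 300.5 kPa; available 729 kPa, so CO is limiting.
P(O2) remaining = 729 − (1/2) × 601 = 428.5 kPa
P(gaseous products) = (2)/2 × 601 = 601.0 kPa
P_total at 493 °C = 428.5 + 601.0 = 1030 kPa
Scaling to 346 K: P = 1030 × 346/766.15 = 465.2 kPa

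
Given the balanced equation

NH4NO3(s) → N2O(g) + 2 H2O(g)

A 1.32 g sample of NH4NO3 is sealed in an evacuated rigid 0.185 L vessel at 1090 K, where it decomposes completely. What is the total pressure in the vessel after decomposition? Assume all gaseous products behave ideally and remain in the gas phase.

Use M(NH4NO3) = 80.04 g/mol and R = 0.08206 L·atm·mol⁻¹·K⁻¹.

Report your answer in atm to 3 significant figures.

23.9 atm

n(NH4NO3) = 1.32 / 80.04 = 0.01649 mol
n(gas produced) = (3/1) × 0.01649 = 0.04947 mol
P = nRT/V = 0.04947 × 0.08206 × 1090 / 0.185 = 23.92 atm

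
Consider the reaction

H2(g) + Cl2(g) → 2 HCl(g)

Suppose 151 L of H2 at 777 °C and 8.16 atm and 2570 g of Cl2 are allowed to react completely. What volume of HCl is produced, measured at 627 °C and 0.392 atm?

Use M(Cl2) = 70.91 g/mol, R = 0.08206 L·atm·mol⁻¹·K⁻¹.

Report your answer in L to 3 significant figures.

n(H2) = PV/RT = (8.16 × 151) / (0.08206 × 1050.15) = 14.30 mol
n(Cl2) = 2570 / 70.91 = 36.24 mol
For 14.30 mol H2, stoichiometry requires (1/1) × 14.30 = 14.30 mol Cl2; 36.24 mol is available, so H2 is limiting.
n(HCl) = (2/1) × 14.30 = 28.60 mol
V(HCl) = nRT/P = 28.60 × 0.08206 × 900.15 / 0.392 = 5389 L

5390 L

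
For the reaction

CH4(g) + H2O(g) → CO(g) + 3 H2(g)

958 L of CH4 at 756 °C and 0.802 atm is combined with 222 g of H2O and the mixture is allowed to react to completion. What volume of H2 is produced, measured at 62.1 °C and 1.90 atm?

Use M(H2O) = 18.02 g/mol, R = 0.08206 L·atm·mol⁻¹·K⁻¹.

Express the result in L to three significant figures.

n(CH4) = PV/RT = (0.802 × 958) / (0.08206 × 1029.15) = 9.098 mol
n(H2O) = 222 / 18.02 = 12.32 mol
For 9.098 mol CH4, stoichiometry requires (1/1) × 9.098 = 9.098 mol H2O; 12.32 mol is available, so CH4 is limiting.
n(H2) = (3/1) × 9.098 = 27.29 mol
V(H2) = nRT/P = 27.29 × 0.08206 × 335.25 / 1.90 = 395.1 L

395 L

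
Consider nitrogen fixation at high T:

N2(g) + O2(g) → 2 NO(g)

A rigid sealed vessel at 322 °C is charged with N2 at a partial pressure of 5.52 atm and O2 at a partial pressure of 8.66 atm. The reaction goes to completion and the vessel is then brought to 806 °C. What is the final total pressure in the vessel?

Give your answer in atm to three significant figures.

With V and T fixed, P_i ∝ n_i, so the mole ratios apply directly to partial pressures at 322 °C.
P(O2) required for 5.52 atm of N2 = (1/1) × 5.52 = 5.520 atm; available 8.66 atm, so N2 is limiting.
P(O2) remaining = 8.66 − (1/1) × 5.52 = 3.140 atm
P(gaseous products) = (2)/1 × 5.52 = 11.04 atm
P_total at 322 °C = 3.140 + 11.04 = 14.18 atm
Scaling to 806 °C: P = 14.18 × 1079.15/595.15 = 25.71 atm

25.7 atm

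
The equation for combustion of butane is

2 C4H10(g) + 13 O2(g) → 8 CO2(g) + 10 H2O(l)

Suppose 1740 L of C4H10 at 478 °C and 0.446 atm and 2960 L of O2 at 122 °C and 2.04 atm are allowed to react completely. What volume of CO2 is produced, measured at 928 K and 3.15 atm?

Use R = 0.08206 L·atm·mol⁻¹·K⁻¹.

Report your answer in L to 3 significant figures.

n(C4H10) = PV/RT = (0.446 × 1740) / (0.08206 × 751.15) = 12.59 mol
n(O2) = PV/RT = (2.04 × 2960) / (0.08206 × 395.15) = 186.2 mol
For 12.59 mol C4H10, stoichiometry requires (13/2) × 12.59 = 81.83 mol O2; 186.2 mol is available, so C4H10 is limiting.
n(CO2) = (8/2) × 12.59 = 50.36 mol
V(CO2) = nRT/P = 50.36 × 0.08206 × 928 / 3.15 = 1217 L

1220 L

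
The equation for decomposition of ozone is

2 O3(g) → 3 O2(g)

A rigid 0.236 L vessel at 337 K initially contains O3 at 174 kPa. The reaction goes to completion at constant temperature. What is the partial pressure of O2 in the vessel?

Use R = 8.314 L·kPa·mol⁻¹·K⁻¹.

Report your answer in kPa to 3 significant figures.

n(O3)₀ = PV/RT = (174 × 0.236) / (8.314 × 337) = 0.01466 mol
n(O2) = (3/2) × 0.01466 = 0.02199 mol
P(O2) = nRT/V = 0.02199 × 8.314 × 337 / 0.236 = 261.1 kPa

261 kPa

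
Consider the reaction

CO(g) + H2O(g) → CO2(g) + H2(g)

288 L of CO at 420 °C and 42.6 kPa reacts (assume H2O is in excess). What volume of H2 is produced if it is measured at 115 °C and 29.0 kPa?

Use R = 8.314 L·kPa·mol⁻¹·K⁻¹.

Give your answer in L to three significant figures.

237 L

n(CO) = PV/RT = (42.6 × 288) / (8.314 × 693.15) = 2.129 mol
n(H2) = (1/1) × 2.129 = 2.129 mol
V = nRT/P = 2.129 × 8.314 × 388.15 / 29.0 = 236.9 L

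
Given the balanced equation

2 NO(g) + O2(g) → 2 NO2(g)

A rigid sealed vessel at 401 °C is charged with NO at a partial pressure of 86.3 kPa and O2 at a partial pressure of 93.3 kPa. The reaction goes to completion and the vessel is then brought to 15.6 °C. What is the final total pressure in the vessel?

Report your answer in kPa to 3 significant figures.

Because the vessel is rigid and T is held at 401 °C, work the stoichiometry in partial pressures (P_i = n_iRT/V).
P(O2) required for 86.3 kPa of NO = (1/2) × 86.3 = 43.15 kPa; available 93.3 kPa, so NO is limiting.
P(O2) remaining = 93.3 − (1/2) × 86.3 = 50.15 kPa
P(gaseous products) = (2)/2 × 86.3 = 86.30 kPa
P_total at 401 °C = 50.15 + 86.30 = 136.4 kPa
Scaling to 15.6 °C: P = 136.4 × 288.75/674.15 = 58.42 kPa

58.4 kPa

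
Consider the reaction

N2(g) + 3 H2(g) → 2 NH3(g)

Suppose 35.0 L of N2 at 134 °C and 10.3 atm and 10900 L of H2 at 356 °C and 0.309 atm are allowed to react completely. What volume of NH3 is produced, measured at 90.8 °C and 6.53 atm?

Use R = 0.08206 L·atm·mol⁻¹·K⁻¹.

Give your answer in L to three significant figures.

98.7 L

n(N2) = PV/RT = (10.3 × 35.0) / (0.08206 × 407.15) = 10.79 mol
n(H2) = PV/RT = (0.309 × 10900) / (0.08206 × 629.15) = 65.24 mol
For 10.79 mol N2, stoichiometry requires (3/1) × 10.79 = 32.37 mol H2; 65.24 mol is available, so N2 is limiting.
n(NH3) = (2/1) × 10.79 = 21.58 mol
V(NH3) = nRT/P = 21.58 × 0.08206 × 363.95 / 6.53 = 98.70 L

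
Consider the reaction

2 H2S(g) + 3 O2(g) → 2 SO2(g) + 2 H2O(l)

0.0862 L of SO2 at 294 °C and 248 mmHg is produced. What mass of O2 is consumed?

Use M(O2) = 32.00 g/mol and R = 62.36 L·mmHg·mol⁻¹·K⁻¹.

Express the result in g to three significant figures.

0.0290 g

n(SO2) = PV/RT = (248 × 0.0862) / (62.36 × 567.15) = 0.0006044 mol
n(O2) = (3/2) × 0.0006044 = 0.0009066 mol
m(O2) = 0.0009066 × 32.00 = 0.02901 g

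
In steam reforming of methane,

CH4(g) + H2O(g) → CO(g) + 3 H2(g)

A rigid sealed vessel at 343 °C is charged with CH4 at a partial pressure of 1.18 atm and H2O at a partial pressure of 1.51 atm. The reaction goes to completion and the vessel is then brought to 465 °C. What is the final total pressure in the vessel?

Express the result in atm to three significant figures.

6.05 atm

Because the vessel is rigid and T is held at 343 °C, work the stoichiometry in partial pressures (P_i = n_iRT/V).
P(H2O) required for 1.18 atm of CH4 = (1/1) × 1.18 = 1.180 atm; available 1.51 atm, so CH4 is limiting.
P(H2O) remaining = 1.51 − (1/1) × 1.18 = 0.3300 atm
P(gaseous products) = (1+3)/1 × 1.18 = 4.720 atm
P_total at 343 °C = 0.3300 + 4.720 = 5.050 atm
Scaling to 465 °C: P = 5.050 × 738.15/616.15 = 6.050 atm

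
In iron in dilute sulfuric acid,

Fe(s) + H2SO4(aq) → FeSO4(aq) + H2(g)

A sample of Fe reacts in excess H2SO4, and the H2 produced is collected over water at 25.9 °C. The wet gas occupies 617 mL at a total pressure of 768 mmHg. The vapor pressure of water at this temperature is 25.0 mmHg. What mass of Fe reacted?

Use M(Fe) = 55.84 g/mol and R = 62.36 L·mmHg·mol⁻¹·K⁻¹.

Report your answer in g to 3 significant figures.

1.37 g

P(H2) = 768 − 25.0 = 743.0 mmHg
n(H2) = PV/RT = (743.0 × 0.6170) / (62.36 × 299.05) = 0.02458 mol
n(Fe) = (1/1) × 0.02458 = 0.02458 mol
m(Fe) = 0.02458 × 55.84 = 1.373 g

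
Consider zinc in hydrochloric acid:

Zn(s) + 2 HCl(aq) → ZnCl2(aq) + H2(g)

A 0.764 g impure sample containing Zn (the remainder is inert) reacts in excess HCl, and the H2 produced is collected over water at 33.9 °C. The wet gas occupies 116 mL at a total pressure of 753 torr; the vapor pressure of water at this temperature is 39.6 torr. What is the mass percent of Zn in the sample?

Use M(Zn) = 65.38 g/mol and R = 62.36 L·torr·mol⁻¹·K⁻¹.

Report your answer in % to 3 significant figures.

37.0 %

P(H2) = 753 − 39.6 = 713.4 torr
n(H2) = PV/RT = (713.4 × 0.1160) / (62.36 × 307.05) = 0.004322 mol
n(Zn) = (1/1) × 0.004322 = 0.004322 mol
m(Zn) = 0.004322 × 65.38 = 0.2826 g
%Zn = 0.2826 / 0.764 × 100 = 36.99%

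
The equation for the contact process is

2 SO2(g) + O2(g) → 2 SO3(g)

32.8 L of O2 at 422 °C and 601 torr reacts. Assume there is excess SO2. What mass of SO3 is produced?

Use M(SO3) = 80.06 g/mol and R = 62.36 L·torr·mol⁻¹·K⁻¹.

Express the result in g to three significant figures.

72.8 g

n(O2) = PV/RT = (601 × 32.8) / (62.36 × 695.15) = 0.4547 mol
n(SO3) = (2/1) × 0.4547 = 0.9094 mol
m(SO3) = 0.9094 × 80.06 = 72.81 g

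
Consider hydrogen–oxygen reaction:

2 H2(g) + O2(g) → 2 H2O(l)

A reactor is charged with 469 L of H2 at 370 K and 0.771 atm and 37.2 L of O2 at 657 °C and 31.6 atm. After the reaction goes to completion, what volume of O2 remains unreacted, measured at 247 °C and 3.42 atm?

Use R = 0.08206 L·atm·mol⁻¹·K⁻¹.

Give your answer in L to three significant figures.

n(H2) = PV/RT = (0.771 × 469) / (0.08206 × 370) = 11.91 mol
n(O2) = PV/RT = (31.6 × 37.2) / (0.08206 × 930.15) = 15.40 mol
For 11.91 mol H2, stoichiometry requires (1/2) × 11.91 = 5.955 mol O2; 15.40 mol is available, so H2 is limiting.
n(O2) consumed = (1/2) × 11.91 = 5.955 mol; remaining = 15.40 − 5.955 = 9.445 mol
V(O2) = nRT/P = 9.445 × 0.08206 × 520.15 / 3.42 = 117.9 L

118 L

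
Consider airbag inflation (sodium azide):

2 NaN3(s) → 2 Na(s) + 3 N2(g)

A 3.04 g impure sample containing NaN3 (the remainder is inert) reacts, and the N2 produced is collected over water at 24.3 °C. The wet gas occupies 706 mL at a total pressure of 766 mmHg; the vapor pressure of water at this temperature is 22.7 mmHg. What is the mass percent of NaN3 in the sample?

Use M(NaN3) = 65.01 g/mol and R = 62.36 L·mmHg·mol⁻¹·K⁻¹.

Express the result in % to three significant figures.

40.3 %

P(N2) = 766 − 22.7 = 743.3 mmHg
n(N2) = PV/RT = (743.3 × 0.7060) / (62.36 × 297.45) = 0.02829 mol
n(NaN3) = (2/3) × 0.02829 = 0.01886 mol
m(NaN3) = 0.01886 × 65.01 = 1.226 g
%NaN3 = 1.226 / 3.04 × 100 = 40.33%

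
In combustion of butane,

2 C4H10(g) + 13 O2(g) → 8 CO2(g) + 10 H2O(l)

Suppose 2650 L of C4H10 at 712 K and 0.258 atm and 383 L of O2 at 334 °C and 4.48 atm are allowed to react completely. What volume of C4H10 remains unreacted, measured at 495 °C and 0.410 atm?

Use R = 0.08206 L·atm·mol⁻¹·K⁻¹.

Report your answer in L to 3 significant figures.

n(C4H10) = PV/RT = (0.258 × 2650) / (0.08206 × 712) = 11.70 mol
n(O2) = PV/RT = (4.48 × 383) / (0.08206 × 607.15) = 34.44 mol
For 11.70 mol C4H10, stoichiometry requires (13/2) × 11.70 = 76.05 mol O2; 34.44 mol is available, so O2 is limiting.
n(C4H10) consumed = (2/13) × 34.44 = 5.298 mol; remaining = 11.70 − 5.298 = 6.402 mol
V(C4H10) = nRT/P = 6.402 × 0.08206 × 768.15 / 0.410 = 984.3 L

984 L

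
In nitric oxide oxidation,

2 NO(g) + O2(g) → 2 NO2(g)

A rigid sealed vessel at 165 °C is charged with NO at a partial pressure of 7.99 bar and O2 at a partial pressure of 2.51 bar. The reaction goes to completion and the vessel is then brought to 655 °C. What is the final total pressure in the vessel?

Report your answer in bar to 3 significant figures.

At constant V, partial pressures at 165 °C are proportional to moles, so apply stoichiometry directly to pressures.
P(O2) required for 7.99 bar of NO = (1/2) × 7.99 = 3.995 bar; available 2.51 bar, so O2 is limiting.
P(NO) remaining = 7.99 − (2/1) × 2.51 = 2.970 bar
P(gaseous products) = (2)/1 × 2.51 = 5.020 bar
P_total at 165 °C = 2.970 + 5.020 = 7.990 bar
Scaling to 655 °C: P = 7.990 × 928.15/438.15 = 16.93 bar

16.9 bar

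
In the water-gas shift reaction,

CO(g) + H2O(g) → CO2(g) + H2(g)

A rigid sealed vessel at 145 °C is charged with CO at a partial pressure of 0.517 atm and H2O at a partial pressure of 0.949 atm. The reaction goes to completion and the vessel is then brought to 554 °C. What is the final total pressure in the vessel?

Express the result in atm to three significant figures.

At constant V, partial pressures at 145 °C are proportional to moles, so apply stoichiometry directly to pressures.
P(H2O) required for 0.517 atm of CO = (1/1) × 0.517 = 0.5170 atm; available 0.949 atm, so CO is limiting.
P(H2O) remaining = 0.949 − (1/1) × 0.517 = 0.4320 atm
P(gaseous products) = (1+1)/1 × 0.517 = 1.034 atm
P_total at 145 °C = 0.4320 + 1.034 = 1.466 atm
Scaling to 554 °C: P = 1.466 × 827.15/418.15 = 2.900 atm

2.90 atm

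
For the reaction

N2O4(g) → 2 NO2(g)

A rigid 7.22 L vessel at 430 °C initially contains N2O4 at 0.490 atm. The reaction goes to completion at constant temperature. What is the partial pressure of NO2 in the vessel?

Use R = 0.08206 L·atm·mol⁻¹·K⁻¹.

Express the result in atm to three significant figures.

0.980 atm

n(N2O4)₀ = PV/RT = (0.490 × 7.22) / (0.08206 × 703.15) = 0.06131 mol
n(NO2) = (2/1) × 0.06131 = 0.1226 mol
P(NO2) = nRT/V = 0.1226 × 0.08206 × 703.15 / 7.22 = 0.9798 atm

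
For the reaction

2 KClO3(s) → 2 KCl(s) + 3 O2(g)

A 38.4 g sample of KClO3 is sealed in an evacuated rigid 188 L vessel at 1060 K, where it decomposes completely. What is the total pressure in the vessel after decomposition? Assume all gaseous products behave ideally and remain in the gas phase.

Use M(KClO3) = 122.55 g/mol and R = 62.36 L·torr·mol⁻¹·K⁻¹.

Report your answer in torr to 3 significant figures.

n(KClO3) = 38.4 / 122.55 = 0.3133 mol
n(gas produced) = (3/2) × 0.3133 = 0.4700 mol
P = nRT/V = 0.4700 × 62.36 × 1060 / 188 = 165.3 torr

165 torr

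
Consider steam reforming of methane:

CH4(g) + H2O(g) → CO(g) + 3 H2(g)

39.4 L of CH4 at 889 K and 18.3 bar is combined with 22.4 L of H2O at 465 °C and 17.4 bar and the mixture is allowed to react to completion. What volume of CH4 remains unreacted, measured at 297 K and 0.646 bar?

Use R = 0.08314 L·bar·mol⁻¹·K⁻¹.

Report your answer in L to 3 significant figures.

n(CH4) = PV/RT = (18.3 × 39.4) / (0.08314 × 889) = 9.755 mol
n(H2O) = PV/RT = (17.4 × 22.4) / (0.08314 × 738.15) = 6.351 mol
For 9.755 mol CH4, stoichiometry requires (1/1) × 9.755 = 9.755 mol H2O; 6.351 mol is available, so H2O is limiting.
n(CH4) consumed = (1/1) × 6.351 = 6.351 mol; remaining = 9.755 − 6.351 = 3.404 mol
V(CH4) = nRT/P = 3.404 × 0.08314 × 297 / 0.646 = 130.1 L

130 L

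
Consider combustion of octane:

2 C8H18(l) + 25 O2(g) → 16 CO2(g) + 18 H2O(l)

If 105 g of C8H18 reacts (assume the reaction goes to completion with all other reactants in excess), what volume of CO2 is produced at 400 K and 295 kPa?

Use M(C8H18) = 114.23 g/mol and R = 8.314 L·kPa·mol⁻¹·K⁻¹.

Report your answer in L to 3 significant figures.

82.9 L

n(C8H18) = 105.0 / 114.23 = 0.9192 mol
n(CO2) = (16/2) × 0.9192 = 7.354 mol
V = nRT/P = 7.354 × 8.314 × 400 / 295 = 82.90 L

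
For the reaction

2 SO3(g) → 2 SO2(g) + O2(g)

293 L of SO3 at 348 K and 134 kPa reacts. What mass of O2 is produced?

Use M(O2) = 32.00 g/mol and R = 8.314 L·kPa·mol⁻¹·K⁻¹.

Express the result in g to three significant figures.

n(SO3) = PV/RT = (134 × 293) / (8.314 × 348) = 13.57 mol
n(O2) = (1/2) × 13.57 = 6.785 mol
m(O2) = 6.785 × 32.00 = 217.1 g

217 g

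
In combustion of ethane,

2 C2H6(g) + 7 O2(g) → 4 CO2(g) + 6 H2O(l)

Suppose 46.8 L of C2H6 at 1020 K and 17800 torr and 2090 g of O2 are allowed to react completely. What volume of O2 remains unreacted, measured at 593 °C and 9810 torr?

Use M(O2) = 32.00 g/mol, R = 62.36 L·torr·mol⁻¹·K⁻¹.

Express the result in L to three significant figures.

n(C2H6) = PV/RT = (17800 × 46.8) / (62.36 × 1020) = 13.10 mol
n(O2) = 2090 / 32.00 = 65.31 mol
For 13.10 mol C2H6, stoichiometry requires (7/2) × 13.10 = 45.85 mol O2; 65.31 mol is available, so C2H6 is limiting.
n(O2) consumed = (7/2) × 13.10 = 45.85 mol; remaining = 65.31 − 45.85 = 19.46 mol
V(O2) = nRT/P = 19.46 × 62.36 × 866.15 / 9810 = 107.1 L

107 L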